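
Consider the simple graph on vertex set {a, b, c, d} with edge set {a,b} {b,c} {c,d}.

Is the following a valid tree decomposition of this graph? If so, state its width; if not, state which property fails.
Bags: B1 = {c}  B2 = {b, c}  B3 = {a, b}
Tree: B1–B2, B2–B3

A tree decomposition must satisfy three properties: every vertex lies in some bag; for every edge, both endpoints lie together in some bag; and for every vertex, the bags containing it form a connected subtree. Here vertex d appears in no bag, so the decomposition is invalid.

No — vertex d appears in no bag.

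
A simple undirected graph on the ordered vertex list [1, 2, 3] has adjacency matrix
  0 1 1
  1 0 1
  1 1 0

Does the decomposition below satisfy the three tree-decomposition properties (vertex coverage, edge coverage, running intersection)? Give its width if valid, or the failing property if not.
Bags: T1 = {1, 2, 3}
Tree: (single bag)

Yes; width 2.

Checking the three conditions: (i) the bags cover all of {1, 2, 3}; (ii) for each edge, some bag contains both endpoints; (iii) the bags containing any fixed vertex form a subtree. All hold, so the decomposition is valid with width 3 − 1 = 2.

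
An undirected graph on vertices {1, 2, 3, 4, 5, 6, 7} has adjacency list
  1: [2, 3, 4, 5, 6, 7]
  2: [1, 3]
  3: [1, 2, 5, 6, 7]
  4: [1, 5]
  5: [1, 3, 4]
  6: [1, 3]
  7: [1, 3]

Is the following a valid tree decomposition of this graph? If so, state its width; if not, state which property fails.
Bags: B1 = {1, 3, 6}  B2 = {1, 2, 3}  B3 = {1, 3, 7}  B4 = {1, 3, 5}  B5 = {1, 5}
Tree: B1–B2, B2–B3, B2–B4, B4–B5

No — vertex 4 appears in no bag.

A tree decomposition must satisfy three properties: every vertex lies in some bag; for every edge, both endpoints lie together in some bag; and for every vertex, the bags containing it form a connected subtree. Here vertex 4 appears in no bag, so the decomposition is invalid.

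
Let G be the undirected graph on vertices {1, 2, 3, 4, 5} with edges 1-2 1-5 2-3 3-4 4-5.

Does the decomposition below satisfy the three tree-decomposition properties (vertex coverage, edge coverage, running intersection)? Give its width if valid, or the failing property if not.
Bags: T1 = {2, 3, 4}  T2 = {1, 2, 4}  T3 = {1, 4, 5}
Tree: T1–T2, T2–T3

Vertex coverage: the bags together contain {1, 2, 3, 4, 5}, the full vertex set. Edge coverage: each edge of G has both endpoints in at least one bag. Running intersection: for every vertex, the bags containing it form a connected subtree. All three properties hold, so this is a valid tree decomposition of width max|bag| − 1 = 2, and hence tw(G) ≤ 2.

Yes; width 2.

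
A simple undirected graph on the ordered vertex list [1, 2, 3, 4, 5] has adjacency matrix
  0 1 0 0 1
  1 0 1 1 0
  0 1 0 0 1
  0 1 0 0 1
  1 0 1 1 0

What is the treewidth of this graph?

2

A width-2 tree decomposition is:
Bags: B1 = {2, 3, 5}  B2 = {2, 4, 5}  B3 = {1, 2, 5}
Tree: B1–B2, B2–B3
Each bag holds 3 vertices, so the decomposition has width 2, which upper-bounds the treewidth. Since 5–3–2–4–5 is a cycle in G, G is not acyclic. Forests are exactly the graphs of treewidth ≤ 1, so tw(G) ≥ 2. Combining the bounds, tw(G) = 2.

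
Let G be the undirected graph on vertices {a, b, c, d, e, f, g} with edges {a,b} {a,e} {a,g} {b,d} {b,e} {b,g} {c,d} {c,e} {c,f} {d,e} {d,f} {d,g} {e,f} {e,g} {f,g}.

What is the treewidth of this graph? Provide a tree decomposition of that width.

Every bag has size at most 4, so the width is 4 − 1 = 3 and tw(G) ≤ 3. For the lower bound, the 4 vertices {d, e, f, g} are pairwise adjacent, and any tree decomposition puts a clique entirely inside one bag — forcing width ≥ 3. Combining the bounds, tw(G) = 3.

Treewidth 3.
One such decomposition:
Bags: B1 = {b, d, e, g}  B2 = {d, e, f, g}  B3 = {c, d, e, f}  B4 = {a, b, e, g}
Tree: B1–B2, B2–B3, B1–B4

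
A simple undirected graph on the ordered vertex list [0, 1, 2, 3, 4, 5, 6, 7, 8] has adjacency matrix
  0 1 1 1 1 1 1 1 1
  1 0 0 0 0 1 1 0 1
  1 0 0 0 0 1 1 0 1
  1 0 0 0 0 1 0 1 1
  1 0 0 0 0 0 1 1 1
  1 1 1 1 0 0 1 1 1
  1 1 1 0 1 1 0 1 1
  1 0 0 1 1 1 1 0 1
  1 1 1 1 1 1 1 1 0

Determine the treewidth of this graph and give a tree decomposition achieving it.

The largest bag has 5 vertices, giving width 4; this decomposition certifies tw(G) ≤ 4. On the other hand G contains the 5-clique {0, 4, 6, 7, 8}. A clique must lie in a single bag of any decomposition, so no decomposition can have width below 4. The upper and lower bounds meet at 4, so that is the treewidth.

Treewidth 4.
One such decomposition:
Bags: B1 = {0, 4, 6, 7, 8}  B2 = {0, 5, 6, 7, 8}  B3 = {0, 1, 5, 6, 8}  B4 = {0, 3, 5, 7, 8}  B5 = {0, 2, 5, 6, 8}
Tree: B1–B2, B2–B3, B2–B4, B3–B5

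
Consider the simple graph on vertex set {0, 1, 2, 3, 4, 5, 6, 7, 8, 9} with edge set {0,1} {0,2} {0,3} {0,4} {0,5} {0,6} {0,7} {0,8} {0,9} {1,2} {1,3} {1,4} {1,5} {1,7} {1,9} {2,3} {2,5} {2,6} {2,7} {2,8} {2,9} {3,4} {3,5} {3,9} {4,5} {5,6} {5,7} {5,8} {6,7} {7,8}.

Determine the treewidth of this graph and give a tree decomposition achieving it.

The largest bag has 5 vertices, giving width 4; this decomposition certifies tw(G) ≤ 4. On the other hand G contains the 5-clique {0, 1, 2, 3, 9}. A clique must lie in a single bag of any decomposition, so no decomposition can have width below 4. Hence tw(G) = 4 exactly.

Treewidth 4.
One optimal decomposition is:
Bags: B1 = {0, 1, 2, 3, 5}  B2 = {0, 1, 2, 5, 7}  B3 = {0, 2, 5, 7, 8}  B4 = {0, 2, 5, 6, 7}  B5 = {0, 1, 2, 3, 9}  B6 = {0, 1, 3, 4, 5}
Tree: B1–B2, B2–B3, B3–B4, B1–B5, B1–B6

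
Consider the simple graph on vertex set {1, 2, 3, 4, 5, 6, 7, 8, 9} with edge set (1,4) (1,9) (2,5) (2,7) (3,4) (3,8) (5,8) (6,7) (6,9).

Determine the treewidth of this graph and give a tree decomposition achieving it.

The largest bag has 3 vertices, giving width 2; this decomposition certifies tw(G) ≤ 2. The edges 4–1–9–6–7–2–5–8–3–4 form a cycle, so G is not a tree and its treewidth is at least 2. Therefore the treewidth is 2.

Treewidth 2.
One such decomposition:
Bags: B1 = {1, 4, 9}  B2 = {4, 6, 9}  B3 = {4, 6, 7}  B4 = {2, 4, 7}  B5 = {2, 4, 5}  B6 = {4, 5, 8}  B7 = {3, 4, 8}
Tree: B1–B2, B2–B3, B3–B4, B4–B5, B5–B6, B6–B7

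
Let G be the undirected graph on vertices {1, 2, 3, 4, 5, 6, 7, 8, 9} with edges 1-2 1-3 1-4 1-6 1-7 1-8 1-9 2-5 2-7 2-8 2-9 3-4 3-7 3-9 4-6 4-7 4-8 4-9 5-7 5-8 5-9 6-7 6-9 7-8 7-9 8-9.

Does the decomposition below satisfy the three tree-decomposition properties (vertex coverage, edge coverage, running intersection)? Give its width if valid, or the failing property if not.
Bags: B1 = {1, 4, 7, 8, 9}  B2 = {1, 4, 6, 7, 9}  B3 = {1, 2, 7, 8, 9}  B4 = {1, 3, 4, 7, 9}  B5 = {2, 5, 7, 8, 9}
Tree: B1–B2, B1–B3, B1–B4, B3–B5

Vertex coverage: the bags together contain {1, 2, 3, 4, 5, 6, 7, 8, 9}, the full vertex set. Edge coverage: each edge of G has both endpoints in at least one bag. Running intersection: for every vertex, the bags containing it form a connected subtree. All three properties hold, so this is a valid tree decomposition of width max|bag| − 1 = 4, and hence tw(G) ≤ 4.

Yes; width 4.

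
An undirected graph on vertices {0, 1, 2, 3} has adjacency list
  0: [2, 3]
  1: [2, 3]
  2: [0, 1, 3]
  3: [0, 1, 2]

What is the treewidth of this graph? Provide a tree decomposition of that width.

Treewidth 2.
Bags: B1 = {1, 2, 3}  B2 = {0, 2, 3}
Tree: B1–B2

Each bag holds 3 vertices, so the decomposition has width 2, which upper-bounds the treewidth. For the lower bound, the 3 vertices {0, 2, 3} are pairwise adjacent, and any tree decomposition puts a clique entirely inside one bag — forcing width ≥ 2. Therefore the treewidth is 2.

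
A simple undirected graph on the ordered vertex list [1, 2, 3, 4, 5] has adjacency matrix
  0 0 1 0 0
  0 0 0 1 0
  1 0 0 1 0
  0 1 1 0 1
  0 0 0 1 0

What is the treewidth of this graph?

A width-1 tree decomposition is:
Bags: B1 = {1, 3}  B2 = {3, 4}  B3 = {2, 4}  B4 = {4, 5}
Tree: B1–B2, B2–B3, B3–B4
The largest bag has 2 vertices, giving width 1; this decomposition certifies tw(G) ≤ 1. G has an edge, so its treewidth is at least 1. The upper and lower bounds meet at 1, so that is the treewidth.

1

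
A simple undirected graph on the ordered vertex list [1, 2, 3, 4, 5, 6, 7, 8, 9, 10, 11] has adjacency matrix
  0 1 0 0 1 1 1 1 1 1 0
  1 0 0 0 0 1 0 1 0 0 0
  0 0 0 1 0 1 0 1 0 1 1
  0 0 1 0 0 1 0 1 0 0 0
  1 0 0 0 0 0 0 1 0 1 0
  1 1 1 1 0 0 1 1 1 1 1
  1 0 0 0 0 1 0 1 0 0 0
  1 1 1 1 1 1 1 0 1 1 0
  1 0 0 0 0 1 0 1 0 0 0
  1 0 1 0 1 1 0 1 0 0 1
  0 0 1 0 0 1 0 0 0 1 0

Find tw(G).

3

A width-3 tree decomposition is:
Bags: B1 = {3, 6, 10, 11}  B2 = {3, 6, 8, 10}  B3 = {1, 6, 8, 10}  B4 = {1, 5, 8, 10}  B5 = {1, 6, 8, 9}  B6 = {1, 6, 7, 8}  B7 = {3, 4, 6, 8}  B8 = {1, 2, 6, 8}
Tree: B1–B2, B2–B3, B3–B4, B3–B5, B5–B6, B2–B7, B6–B8
The largest bag has 4 vertices, giving width 3; this decomposition certifies tw(G) ≤ 3. Conversely, {1, 5, 8, 10} is a clique of size 4, and the vertices of any clique must share a bag in every tree decomposition; so some bag has ≥ 4 vertices and tw(G) ≥ 3. The upper and lower bounds meet at 3, so that is the treewidth.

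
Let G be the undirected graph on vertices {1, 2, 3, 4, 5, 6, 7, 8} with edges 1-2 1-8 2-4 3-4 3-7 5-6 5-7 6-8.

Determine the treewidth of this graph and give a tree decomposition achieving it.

Every bag has size at most 3, so the width is 3 − 1 = 2 and tw(G) ≤ 2. The edges 7–5–6–8–1–2–4–3–7 form a cycle, so G is not a tree and its treewidth is at least 2. Hence tw(G) = 2 exactly.

Treewidth 2.
One optimal decomposition is:
Bags: B1 = {5, 6, 7}  B2 = {6, 7, 8}  B3 = {1, 7, 8}  B4 = {1, 2, 7}  B5 = {2, 4, 7}  B6 = {3, 4, 7}
Tree: B1–B2, B2–B3, B3–B4, B4–B5, B5–B6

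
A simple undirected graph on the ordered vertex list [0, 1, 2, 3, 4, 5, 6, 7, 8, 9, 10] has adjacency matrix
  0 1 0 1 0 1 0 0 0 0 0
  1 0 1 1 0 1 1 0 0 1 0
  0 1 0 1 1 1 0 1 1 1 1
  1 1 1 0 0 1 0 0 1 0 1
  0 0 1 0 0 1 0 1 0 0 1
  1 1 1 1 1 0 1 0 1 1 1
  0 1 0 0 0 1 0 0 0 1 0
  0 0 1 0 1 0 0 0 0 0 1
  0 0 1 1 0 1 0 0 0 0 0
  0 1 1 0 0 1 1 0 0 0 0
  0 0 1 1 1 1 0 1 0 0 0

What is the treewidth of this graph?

3

A width-3 tree decomposition is:
Bags: B1 = {2, 3, 5, 10}  B2 = {1, 2, 3, 5}  B3 = {2, 3, 5, 8}  B4 = {2, 4, 5, 10}  B5 = {1, 2, 5, 9}  B6 = {1, 5, 6, 9}  B7 = {2, 4, 7, 10}  B8 = {0, 1, 3, 5}
Tree: B1–B2, B2–B3, B1–B4, B2–B5, B5–B6, B4–B7, B2–B8
Every bag has size at most 4, so the width is 4 − 1 = 3 and tw(G) ≤ 3. For the lower bound, the 4 vertices {0, 1, 3, 5} are pairwise adjacent, and any tree decomposition puts a clique entirely inside one bag — forcing width ≥ 3. Combining the bounds, tw(G) = 3.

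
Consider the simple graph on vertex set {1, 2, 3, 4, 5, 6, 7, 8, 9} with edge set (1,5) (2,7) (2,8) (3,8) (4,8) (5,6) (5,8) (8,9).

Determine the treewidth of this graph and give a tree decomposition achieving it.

Treewidth 1.
One such decomposition:
Bags: B1 = {8, 9}  B2 = {4, 8}  B3 = {5, 8}  B4 = {3, 8}  B5 = {2, 8}  B6 = {2, 7}  B7 = {5, 6}  B8 = {1, 5}
Tree: B1–B2, B2–B3, B3–B4, B4–B5, B5–B6, B3–B7, B7–B8

The largest bag has 2 vertices, giving width 1; this decomposition certifies tw(G) ≤ 1. G has an edge, so its treewidth is at least 1. Therefore the treewidth is 1.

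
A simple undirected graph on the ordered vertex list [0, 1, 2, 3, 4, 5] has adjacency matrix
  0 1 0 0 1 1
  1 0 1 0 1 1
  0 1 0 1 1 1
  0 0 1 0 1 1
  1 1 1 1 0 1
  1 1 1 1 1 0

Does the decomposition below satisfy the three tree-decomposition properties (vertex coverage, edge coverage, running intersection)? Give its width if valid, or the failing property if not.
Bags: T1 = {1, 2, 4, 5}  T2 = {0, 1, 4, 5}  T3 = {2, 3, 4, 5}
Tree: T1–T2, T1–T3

Checking the three conditions: (i) the bags cover all of {0, 1, 2, 3, 4, 5}; (ii) for each edge, some bag contains both endpoints; (iii) the bags containing any fixed vertex form a subtree. All hold, so the decomposition is valid with width 4 − 1 = 3.

Yes; width 3.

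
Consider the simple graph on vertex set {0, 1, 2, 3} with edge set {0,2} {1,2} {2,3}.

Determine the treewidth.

1

A width-1 tree decomposition is:
Bags: B1 = {0, 2}  B2 = {1, 2}  B3 = {2, 3}
Tree: B1–B2, B1–B3
Every bag has size at most 2, so the width is 2 − 1 = 1 and tw(G) ≤ 1. G has an edge, so its treewidth is at least 1. Hence tw(G) = 1 exactly.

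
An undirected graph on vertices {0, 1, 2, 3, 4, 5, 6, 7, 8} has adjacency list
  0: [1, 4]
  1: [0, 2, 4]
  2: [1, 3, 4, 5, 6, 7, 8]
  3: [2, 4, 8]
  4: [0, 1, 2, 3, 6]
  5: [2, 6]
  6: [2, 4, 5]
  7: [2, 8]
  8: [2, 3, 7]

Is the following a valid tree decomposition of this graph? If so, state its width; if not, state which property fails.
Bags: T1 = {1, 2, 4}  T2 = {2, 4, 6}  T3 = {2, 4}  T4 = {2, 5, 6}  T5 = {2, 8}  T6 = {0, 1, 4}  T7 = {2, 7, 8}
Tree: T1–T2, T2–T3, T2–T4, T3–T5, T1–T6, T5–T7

A tree decomposition must satisfy three properties: every vertex lies in some bag; for every edge, both endpoints lie together in some bag; and for every vertex, the bags containing it form a connected subtree. Here vertex 3 appears in no bag, so the decomposition is invalid.

No — vertex 3 appears in no bag.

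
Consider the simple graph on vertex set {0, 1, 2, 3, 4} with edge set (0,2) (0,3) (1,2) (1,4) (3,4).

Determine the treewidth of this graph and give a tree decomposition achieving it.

Each bag holds 3 vertices, so the decomposition has width 2, which upper-bounds the treewidth. Since 1–4–3–0–2–1 is a cycle in G, G is not acyclic. Forests are exactly the graphs of treewidth ≤ 1, so tw(G) ≥ 2. Hence tw(G) = 2 exactly.

Treewidth 2.
One such decomposition:
Bags: B1 = {1, 3, 4}  B2 = {0, 1, 3}  B3 = {0, 1, 2}
Tree: B1–B2, B2–B3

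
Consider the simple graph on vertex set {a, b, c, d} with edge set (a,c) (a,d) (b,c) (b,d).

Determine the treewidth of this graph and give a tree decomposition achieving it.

The largest bag has 3 vertices, giving width 2; this decomposition certifies tw(G) ≤ 2. The edges c–a–d–b–c form a cycle, so G is not a tree and its treewidth is at least 2. Therefore the treewidth is 2.

Treewidth 2.
One such decomposition:
Bags: B1 = {a, c, d}  B2 = {b, c, d}
Tree: B1–B2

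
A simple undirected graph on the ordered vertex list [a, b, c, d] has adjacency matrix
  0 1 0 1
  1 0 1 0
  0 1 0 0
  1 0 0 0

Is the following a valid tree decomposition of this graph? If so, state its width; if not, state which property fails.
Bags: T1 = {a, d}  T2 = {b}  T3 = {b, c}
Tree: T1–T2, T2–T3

No — edge (a,b) lies in no bag.

A tree decomposition must satisfy three properties: every vertex lies in some bag; for every edge, both endpoints lie together in some bag; and for every vertex, the bags containing it form a connected subtree. Here edge (a,b) lies in no bag, so the decomposition is invalid.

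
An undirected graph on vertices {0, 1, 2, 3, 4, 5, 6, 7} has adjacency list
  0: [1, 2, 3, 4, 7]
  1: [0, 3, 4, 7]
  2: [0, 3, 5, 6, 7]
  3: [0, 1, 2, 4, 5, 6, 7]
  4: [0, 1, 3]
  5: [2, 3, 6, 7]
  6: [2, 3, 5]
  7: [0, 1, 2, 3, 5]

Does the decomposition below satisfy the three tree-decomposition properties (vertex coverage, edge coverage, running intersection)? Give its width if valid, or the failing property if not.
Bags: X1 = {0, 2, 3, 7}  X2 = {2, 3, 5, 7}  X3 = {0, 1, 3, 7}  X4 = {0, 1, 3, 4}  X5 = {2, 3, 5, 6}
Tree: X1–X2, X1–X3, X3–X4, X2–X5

Every vertex of G appears in some bag (union = {0, 1, 2, 3, 4, 5, 6, 7}); every edge is covered by a bag; and for each vertex v the set of bags containing v is connected in the bag tree. The decomposition is therefore valid. The largest bag has 4 vertices, so the width is 3.

Yes; width 3.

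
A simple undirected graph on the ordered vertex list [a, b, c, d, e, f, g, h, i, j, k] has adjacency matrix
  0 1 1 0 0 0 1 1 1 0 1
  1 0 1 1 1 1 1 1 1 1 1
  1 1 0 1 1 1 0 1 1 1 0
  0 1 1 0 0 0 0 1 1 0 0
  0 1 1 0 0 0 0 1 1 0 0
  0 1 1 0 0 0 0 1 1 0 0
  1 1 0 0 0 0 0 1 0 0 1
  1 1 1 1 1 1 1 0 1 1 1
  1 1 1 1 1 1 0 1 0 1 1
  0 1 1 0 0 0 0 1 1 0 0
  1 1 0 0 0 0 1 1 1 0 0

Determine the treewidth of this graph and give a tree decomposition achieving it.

Treewidth 4.
One such decomposition:
Bags: B1 = {a, b, c, h, i}  B2 = {b, c, e, h, i}  B3 = {b, c, d, h, i}  B4 = {a, b, h, i, k}  B5 = {a, b, g, h, k}  B6 = {b, c, h, i, j}  B7 = {b, c, f, h, i}
Tree: B1–B2, B1–B3, B1–B4, B4–B5, B1–B6, B2–B7

The largest bag has 5 vertices, giving width 4; this decomposition certifies tw(G) ≤ 4. Conversely, {a, b, g, h, k} is a clique of size 5, and the vertices of any clique must share a bag in every tree decomposition; so some bag has ≥ 5 vertices and tw(G) ≥ 4. Combining the bounds, tw(G) = 4.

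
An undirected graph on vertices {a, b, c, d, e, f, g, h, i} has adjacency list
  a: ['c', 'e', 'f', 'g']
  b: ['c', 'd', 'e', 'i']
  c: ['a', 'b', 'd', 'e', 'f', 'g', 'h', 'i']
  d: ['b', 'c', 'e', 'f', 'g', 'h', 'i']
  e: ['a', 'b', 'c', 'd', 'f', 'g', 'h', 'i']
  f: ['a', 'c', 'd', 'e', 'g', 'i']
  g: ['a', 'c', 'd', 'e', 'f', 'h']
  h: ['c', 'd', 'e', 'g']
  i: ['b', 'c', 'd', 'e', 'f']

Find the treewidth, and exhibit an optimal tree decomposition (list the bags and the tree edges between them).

Each bag holds 5 vertices, so the decomposition has width 4, which upper-bounds the treewidth. For the lower bound, the 5 vertices {c, d, e, g, h} are pairwise adjacent, and any tree decomposition puts a clique entirely inside one bag — forcing width ≥ 4. Therefore the treewidth is 4.

Treewidth 4.
Bags: B1 = {c, d, e, f, i}  B2 = {c, d, e, f, g}  B3 = {c, d, e, g, h}  B4 = {a, c, e, f, g}  B5 = {b, c, d, e, i}
Tree: B1–B2, B2–B3, B2–B4, B1–B5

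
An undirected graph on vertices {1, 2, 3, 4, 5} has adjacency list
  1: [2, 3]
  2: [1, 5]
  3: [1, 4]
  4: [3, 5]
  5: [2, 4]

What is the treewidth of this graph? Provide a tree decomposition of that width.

Each bag holds 3 vertices, so the decomposition has width 2, which upper-bounds the treewidth. The edges 2–1–3–4–5–2 form a cycle, so G is not a tree and its treewidth is at least 2. Hence tw(G) = 2 exactly.

Treewidth 2.
Bags: B1 = {1, 2, 3}  B2 = {2, 3, 4}  B3 = {2, 4, 5}
Tree: B1–B2, B2–B3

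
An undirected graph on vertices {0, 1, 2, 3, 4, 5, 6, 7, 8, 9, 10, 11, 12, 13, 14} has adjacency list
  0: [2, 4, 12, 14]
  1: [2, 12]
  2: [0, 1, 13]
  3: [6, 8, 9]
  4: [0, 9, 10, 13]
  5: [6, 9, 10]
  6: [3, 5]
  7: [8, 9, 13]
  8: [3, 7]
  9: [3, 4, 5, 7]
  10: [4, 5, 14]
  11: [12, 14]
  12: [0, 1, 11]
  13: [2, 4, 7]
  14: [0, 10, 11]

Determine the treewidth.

3

A width-3 tree decomposition is:
Bags: B1 = {3, 6, 7, 8}  B2 = {3, 6, 7, 9}  B3 = {5, 6, 7, 9}  B4 = {5, 7, 9, 13}  B5 = {4, 5, 9, 13}  B6 = {4, 5, 10, 13}  B7 = {2, 4, 10, 13}  B8 = {0, 2, 4, 10}  B9 = {0, 2, 10, 14}  B10 = {0, 1, 2, 14}  B11 = {0, 1, 12, 14}  B12 = {1, 11, 12, 14}
Tree: B1–B2, B2–B3, B3–B4, B4–B5, B5–B6, B6–B7, B7–B8, B8–B9, B9–B10, B10–B11, B11–B12
The largest bag has 4 vertices, giving width 3; this decomposition certifies tw(G) ≤ 3. For the lower bound: the 4 vertex sets {3,6,8}, {7}, {9}, {4,5,10,13} are disjoint, each induces a connected subgraph, and every pair is joined by at least one edge of G. Contracting each set to a single vertex therefore yields K_{4} as a minor, and since treewidth is minor-monotone, tw(G) ≥ tw(K_{4}) = 3. Therefore the treewidth is 3.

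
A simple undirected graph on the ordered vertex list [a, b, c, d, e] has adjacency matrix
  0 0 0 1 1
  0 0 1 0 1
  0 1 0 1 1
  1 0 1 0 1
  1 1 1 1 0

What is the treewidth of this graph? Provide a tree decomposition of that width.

Treewidth 2.
One optimal decomposition is:
Bags: B1 = {a, d, e}  B2 = {c, d, e}  B3 = {b, c, e}
Tree: B1–B2, B2–B3

The largest bag has 3 vertices, giving width 2; this decomposition certifies tw(G) ≤ 2. For the lower bound, the 3 vertices {c, d, e} are pairwise adjacent, and any tree decomposition puts a clique entirely inside one bag — forcing width ≥ 2. Hence tw(G) = 2 exactly.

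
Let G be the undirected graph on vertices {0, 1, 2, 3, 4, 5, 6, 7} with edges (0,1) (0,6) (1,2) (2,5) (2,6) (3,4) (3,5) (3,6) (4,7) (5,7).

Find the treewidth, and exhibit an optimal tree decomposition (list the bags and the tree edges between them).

Treewidth 2.
Bags: B1 = {0, 1, 6}  B2 = {1, 2, 6}  B3 = {2, 3, 6}  B4 = {2, 3, 5}  B5 = {3, 4, 5}  B6 = {4, 5, 7}
Tree: B1–B2, B2–B3, B3–B4, B4–B5, B5–B6

Every bag has size at most 3, so the width is 3 − 1 = 2 and tw(G) ≤ 2. The edges 0–1–2–6–0 form a cycle, so G is not a tree and its treewidth is at least 2. Therefore the treewidth is 2.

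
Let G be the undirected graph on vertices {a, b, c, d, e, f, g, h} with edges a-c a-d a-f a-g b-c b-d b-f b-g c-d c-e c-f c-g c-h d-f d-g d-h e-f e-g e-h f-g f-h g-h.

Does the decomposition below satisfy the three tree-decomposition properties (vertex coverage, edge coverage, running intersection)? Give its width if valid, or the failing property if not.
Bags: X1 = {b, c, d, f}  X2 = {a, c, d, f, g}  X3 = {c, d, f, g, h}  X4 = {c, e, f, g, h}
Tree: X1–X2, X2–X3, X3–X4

No — edge (g,b) lies in no bag.

A tree decomposition must satisfy three properties: every vertex lies in some bag; for every edge, both endpoints lie together in some bag; and for every vertex, the bags containing it form a connected subtree. Here edge (g,b) lies in no bag, so the decomposition is invalid.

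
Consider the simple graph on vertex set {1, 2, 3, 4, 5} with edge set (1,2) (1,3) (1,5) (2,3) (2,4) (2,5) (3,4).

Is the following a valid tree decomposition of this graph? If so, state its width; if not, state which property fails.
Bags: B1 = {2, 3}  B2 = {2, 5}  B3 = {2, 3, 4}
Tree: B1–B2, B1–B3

No — vertex 1 appears in no bag.

A tree decomposition must satisfy three properties: every vertex lies in some bag; for every edge, both endpoints lie together in some bag; and for every vertex, the bags containing it form a connected subtree. Here vertex 1 appears in no bag, so the decomposition is invalid.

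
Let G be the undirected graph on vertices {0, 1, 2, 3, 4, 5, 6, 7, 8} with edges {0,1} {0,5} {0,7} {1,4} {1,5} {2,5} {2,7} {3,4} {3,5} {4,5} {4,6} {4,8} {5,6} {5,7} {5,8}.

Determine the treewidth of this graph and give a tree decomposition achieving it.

Each bag holds 3 vertices, so the decomposition has width 2, which upper-bounds the treewidth. For the lower bound, the 3 vertices {0, 1, 5} are pairwise adjacent, and any tree decomposition puts a clique entirely inside one bag — forcing width ≥ 2. Hence tw(G) = 2 exactly.

Treewidth 2.
One optimal decomposition is:
Bags: B1 = {0, 1, 5}  B2 = {1, 4, 5}  B3 = {4, 5, 8}  B4 = {0, 5, 7}  B5 = {2, 5, 7}  B6 = {4, 5, 6}  B7 = {3, 4, 5}
Tree: B1–B2, B2–B3, B1–B4, B4–B5, B3–B6, B3–B7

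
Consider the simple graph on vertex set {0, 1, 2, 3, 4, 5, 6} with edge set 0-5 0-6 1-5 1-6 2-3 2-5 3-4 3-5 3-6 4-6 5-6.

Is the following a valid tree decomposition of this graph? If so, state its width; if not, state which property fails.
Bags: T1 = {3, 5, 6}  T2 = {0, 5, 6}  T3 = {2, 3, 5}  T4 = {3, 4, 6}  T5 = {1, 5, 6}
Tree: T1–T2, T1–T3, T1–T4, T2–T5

Yes; width 2.

Vertex coverage: the bags together contain {0, 1, 2, 3, 4, 5, 6}, the full vertex set. Edge coverage: each edge of G has both endpoints in at least one bag. Running intersection: for every vertex, the bags containing it form a connected subtree. All three properties hold, so this is a valid tree decomposition of width max|bag| − 1 = 2, and hence tw(G) ≤ 2.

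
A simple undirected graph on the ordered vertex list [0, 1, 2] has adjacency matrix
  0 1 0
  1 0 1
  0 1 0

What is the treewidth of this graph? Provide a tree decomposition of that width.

Treewidth 1.
One optimal decomposition is:
Bags: B1 = {0, 1}  B2 = {1, 2}
Tree: B1–B2

Every bag has size at most 2, so the width is 2 − 1 = 1 and tw(G) ≤ 1. G has an edge, so its treewidth is at least 1. Therefore the treewidth is 1.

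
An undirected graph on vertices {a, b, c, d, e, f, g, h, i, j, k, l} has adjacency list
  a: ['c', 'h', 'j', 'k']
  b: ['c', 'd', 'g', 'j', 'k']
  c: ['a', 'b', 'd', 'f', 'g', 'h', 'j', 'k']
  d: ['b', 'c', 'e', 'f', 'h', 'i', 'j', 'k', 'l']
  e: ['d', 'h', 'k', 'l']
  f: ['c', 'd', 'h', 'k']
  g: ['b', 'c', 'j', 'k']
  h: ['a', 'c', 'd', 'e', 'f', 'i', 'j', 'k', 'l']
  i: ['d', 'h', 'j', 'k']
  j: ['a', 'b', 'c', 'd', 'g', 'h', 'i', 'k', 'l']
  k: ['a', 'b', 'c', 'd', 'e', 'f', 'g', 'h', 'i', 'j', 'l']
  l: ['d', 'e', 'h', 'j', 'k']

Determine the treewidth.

A width-4 tree decomposition is:
Bags: B1 = {c, d, h, j, k}  B2 = {d, h, i, j, k}  B3 = {a, c, h, j, k}  B4 = {d, h, j, k, l}  B5 = {c, d, f, h, k}  B6 = {d, e, h, k, l}  B7 = {b, c, d, j, k}  B8 = {b, c, g, j, k}
Tree: B1–B2, B1–B3, B2–B4, B1–B5, B4–B6, B1–B7, B7–B8
Every bag has size at most 5, so the width is 5 − 1 = 4 and tw(G) ≤ 4. For the lower bound, the 5 vertices {c, d, h, j, k} are pairwise adjacent, and any tree decomposition puts a clique entirely inside one bag — forcing width ≥ 4. The upper and lower bounds meet at 4, so that is the treewidth.

4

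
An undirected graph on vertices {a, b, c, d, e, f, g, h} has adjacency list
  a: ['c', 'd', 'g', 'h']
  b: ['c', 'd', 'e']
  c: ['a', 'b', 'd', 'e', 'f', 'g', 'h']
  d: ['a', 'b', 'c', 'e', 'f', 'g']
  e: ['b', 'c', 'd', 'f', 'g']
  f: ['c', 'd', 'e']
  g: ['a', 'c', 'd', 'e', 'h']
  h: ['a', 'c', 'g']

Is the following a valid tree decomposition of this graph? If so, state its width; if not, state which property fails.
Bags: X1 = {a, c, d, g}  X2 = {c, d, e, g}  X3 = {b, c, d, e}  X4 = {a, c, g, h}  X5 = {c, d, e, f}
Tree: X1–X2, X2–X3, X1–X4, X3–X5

Yes; width 3.

Vertex coverage: the bags together contain {a, b, c, d, e, f, g, h}, the full vertex set. Edge coverage: each edge of G has both endpoints in at least one bag. Running intersection: for every vertex, the bags containing it form a connected subtree. All three properties hold, so this is a valid tree decomposition of width max|bag| − 1 = 3, and hence tw(G) ≤ 3.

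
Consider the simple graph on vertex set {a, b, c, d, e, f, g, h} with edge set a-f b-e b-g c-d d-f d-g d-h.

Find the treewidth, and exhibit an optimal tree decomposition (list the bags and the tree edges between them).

Treewidth 1.
Bags: B1 = {b, g}  B2 = {d, g}  B3 = {d, f}  B4 = {c, d}  B5 = {d, h}  B6 = {a, f}  B7 = {b, e}
Tree: B1–B2, B2–B3, B3–B4, B2–B5, B3–B6, B1–B7

Each bag holds 2 vertices, so the decomposition has width 1, which upper-bounds the treewidth. G has an edge, so its treewidth is at least 1. Therefore the treewidth is 1.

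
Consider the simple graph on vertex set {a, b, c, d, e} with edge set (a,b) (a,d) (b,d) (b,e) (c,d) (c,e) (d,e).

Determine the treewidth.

A width-2 tree decomposition is:
Bags: B1 = {b, d, e}  B2 = {c, d, e}  B3 = {a, b, d}
Tree: B1–B2, B1–B3
Each bag holds 3 vertices, so the decomposition has width 2, which upper-bounds the treewidth. Conversely, {c, d, e} is a clique of size 3, and the vertices of any clique must share a bag in every tree decomposition; so some bag has ≥ 3 vertices and tw(G) ≥ 2. The upper and lower bounds meet at 2, so that is the treewidth.

2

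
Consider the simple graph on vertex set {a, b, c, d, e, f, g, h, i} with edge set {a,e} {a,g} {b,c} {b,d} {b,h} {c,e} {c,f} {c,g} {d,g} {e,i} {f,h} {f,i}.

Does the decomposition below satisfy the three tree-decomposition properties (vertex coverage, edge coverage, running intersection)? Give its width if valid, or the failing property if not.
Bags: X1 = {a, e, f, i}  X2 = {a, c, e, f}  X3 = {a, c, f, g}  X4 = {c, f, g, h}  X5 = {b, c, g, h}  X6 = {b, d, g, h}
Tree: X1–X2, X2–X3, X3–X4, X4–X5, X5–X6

Vertex coverage: the bags together contain {a, b, c, d, e, f, g, h, i}, the full vertex set. Edge coverage: each edge of G has both endpoints in at least one bag. Running intersection: for every vertex, the bags containing it form a connected subtree. All three properties hold, so this is a valid tree decomposition of width max|bag| − 1 = 3, and hence tw(G) ≤ 3.

Yes; width 3.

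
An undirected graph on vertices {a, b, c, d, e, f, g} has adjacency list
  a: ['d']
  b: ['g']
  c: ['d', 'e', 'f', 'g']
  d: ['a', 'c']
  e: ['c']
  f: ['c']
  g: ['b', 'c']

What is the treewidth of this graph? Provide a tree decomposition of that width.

Treewidth 1.
Bags: B1 = {c, g}  B2 = {c, d}  B3 = {a, d}  B4 = {c, e}  B5 = {c, f}  B6 = {b, g}
Tree: B1–B2, B2–B3, B2–B4, B4–B5, B1–B6

Each bag holds 2 vertices, so the decomposition has width 1, which upper-bounds the treewidth. Since G has at least one edge (e.g. g–c), it is not an edgeless graph, so tw(G) ≥ 1. Therefore the treewidth is 1.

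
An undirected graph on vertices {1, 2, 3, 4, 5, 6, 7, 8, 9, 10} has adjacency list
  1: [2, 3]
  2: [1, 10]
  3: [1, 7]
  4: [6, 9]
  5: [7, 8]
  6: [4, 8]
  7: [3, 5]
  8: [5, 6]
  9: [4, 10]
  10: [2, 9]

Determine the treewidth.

2

A width-2 tree decomposition is:
Bags: B1 = {4, 6, 8}  B2 = {4, 8, 9}  B3 = {8, 9, 10}  B4 = {2, 8, 10}  B5 = {1, 2, 8}  B6 = {1, 3, 8}  B7 = {3, 7, 8}  B8 = {5, 7, 8}
Tree: B1–B2, B2–B3, B3–B4, B4–B5, B5–B6, B6–B7, B7–B8
Every bag has size at most 3, so the width is 3 − 1 = 2 and tw(G) ≤ 2. For the lower bound, G contains the cycle 8–6–4–9–10–2–1–3–7–5–8, so G is not a forest; only forests have treewidth ≤ 1, hence tw(G) ≥ 2. Hence tw(G) = 2 exactly.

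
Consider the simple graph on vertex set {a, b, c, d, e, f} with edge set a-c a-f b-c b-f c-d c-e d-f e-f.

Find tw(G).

A width-2 tree decomposition is:
Bags: B1 = {c, e, f}  B2 = {b, c, f}  B3 = {c, d, f}  B4 = {a, c, f}
Tree: B1–B2, B2–B3, B3–B4
Each bag holds 3 vertices, so the decomposition has width 2, which upper-bounds the treewidth. Since f–e–c–b–f is a cycle in G, G is not acyclic. Forests are exactly the graphs of treewidth ≤ 1, so tw(G) ≥ 2. The upper and lower bounds meet at 2, so that is the treewidth.

2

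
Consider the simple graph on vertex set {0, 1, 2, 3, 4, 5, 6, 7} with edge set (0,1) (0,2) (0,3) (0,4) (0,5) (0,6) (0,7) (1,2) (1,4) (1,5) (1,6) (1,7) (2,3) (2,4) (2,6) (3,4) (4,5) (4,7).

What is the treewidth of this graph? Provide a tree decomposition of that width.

Every bag has size at most 4, so the width is 4 − 1 = 3 and tw(G) ≤ 3. For the lower bound, the 4 vertices {0, 1, 2, 4} are pairwise adjacent, and any tree decomposition puts a clique entirely inside one bag — forcing width ≥ 3. Therefore the treewidth is 3.

Treewidth 3.
One such decomposition:
Bags: B1 = {0, 1, 2, 4}  B2 = {0, 1, 4, 5}  B3 = {0, 1, 4, 7}  B4 = {0, 2, 3, 4}  B5 = {0, 1, 2, 6}
Tree: B1–B2, B1–B3, B1–B4, B1–B5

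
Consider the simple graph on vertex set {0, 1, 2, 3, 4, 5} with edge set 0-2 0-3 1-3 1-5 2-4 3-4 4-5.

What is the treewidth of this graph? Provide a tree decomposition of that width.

Treewidth 2.
One such decomposition:
Bags: B1 = {0, 2, 4}  B2 = {0, 3, 4}  B3 = {3, 4, 5}  B4 = {1, 3, 5}
Tree: B1–B2, B2–B3, B3–B4

Every bag has size at most 3, so the width is 3 − 1 = 2 and tw(G) ≤ 2. Since 2–0–3–4–2 is a cycle in G, G is not acyclic. Forests are exactly the graphs of treewidth ≤ 1, so tw(G) ≥ 2. Combining the bounds, tw(G) = 2.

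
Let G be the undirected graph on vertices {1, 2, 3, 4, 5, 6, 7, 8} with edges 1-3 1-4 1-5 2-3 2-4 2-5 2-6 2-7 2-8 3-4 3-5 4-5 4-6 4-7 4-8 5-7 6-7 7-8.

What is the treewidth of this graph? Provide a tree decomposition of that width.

Treewidth 3.
One such decomposition:
Bags: B1 = {2, 3, 4, 5}  B2 = {2, 4, 5, 7}  B3 = {2, 4, 6, 7}  B4 = {1, 3, 4, 5}  B5 = {2, 4, 7, 8}
Tree: B1–B2, B2–B3, B1–B4, B3–B5

Each bag holds 4 vertices, so the decomposition has width 3, which upper-bounds the treewidth. On the other hand G contains the 4-clique {1, 3, 4, 5}. A clique must lie in a single bag of any decomposition, so no decomposition can have width below 3. Hence tw(G) = 3 exactly.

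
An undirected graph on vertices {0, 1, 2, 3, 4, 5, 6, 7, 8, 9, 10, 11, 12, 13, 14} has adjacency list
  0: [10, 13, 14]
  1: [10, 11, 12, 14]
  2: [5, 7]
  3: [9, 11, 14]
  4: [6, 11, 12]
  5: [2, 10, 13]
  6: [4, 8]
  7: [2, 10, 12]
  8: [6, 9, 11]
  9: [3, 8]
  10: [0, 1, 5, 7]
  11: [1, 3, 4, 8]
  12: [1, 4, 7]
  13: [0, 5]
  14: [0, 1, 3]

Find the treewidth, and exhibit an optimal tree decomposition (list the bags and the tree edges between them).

Treewidth 3.
Bags: B1 = {3, 6, 8, 9}  B2 = {3, 6, 8, 11}  B3 = {3, 4, 6, 11}  B4 = {3, 4, 11, 14}  B5 = {1, 4, 11, 14}  B6 = {1, 4, 12, 14}  B7 = {0, 1, 12, 14}  B8 = {0, 1, 10, 12}  B9 = {0, 7, 10, 12}  B10 = {0, 7, 10, 13}  B11 = {5, 7, 10, 13}  B12 = {2, 5, 7, 13}
Tree: B1–B2, B2–B3, B3–B4, B4–B5, B5–B6, B6–B7, B7–B8, B8–B9, B9–B10, B10–B11, B11–B12

Every bag has size at most 4, so the width is 4 − 1 = 3 and tw(G) ≤ 3. For the lower bound: the 4 vertex sets {6,8,9}, {3}, {11}, {1,4,12,14} are disjoint, each induces a connected subgraph, and every pair is joined by at least one edge of G. Contracting each set to a single vertex therefore yields K_{4} as a minor, and since treewidth is minor-monotone, tw(G) ≥ tw(K_{4}) = 3. Combining the bounds, tw(G) = 3.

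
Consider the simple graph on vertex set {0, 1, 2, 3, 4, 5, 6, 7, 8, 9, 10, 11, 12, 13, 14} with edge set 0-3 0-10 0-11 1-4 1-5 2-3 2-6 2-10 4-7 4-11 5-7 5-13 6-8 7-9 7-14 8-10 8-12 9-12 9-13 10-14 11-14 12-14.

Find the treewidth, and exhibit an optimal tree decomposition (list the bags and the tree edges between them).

Treewidth 3.
One such decomposition:
Bags: B1 = {1, 4, 5, 13}  B2 = {4, 5, 7, 13}  B3 = {4, 7, 9, 13}  B4 = {4, 7, 9, 11}  B5 = {7, 9, 11, 14}  B6 = {9, 11, 12, 14}  B7 = {0, 11, 12, 14}  B8 = {0, 10, 12, 14}  B9 = {0, 8, 10, 12}  B10 = {0, 3, 8, 10}  B11 = {2, 3, 8, 10}  B12 = {2, 3, 6, 8}
Tree: B1–B2, B2–B3, B3–B4, B4–B5, B5–B6, B6–B7, B7–B8, B8–B9, B9–B10, B10–B11, B11–B12

The largest bag has 4 vertices, giving width 3; this decomposition certifies tw(G) ≤ 3. For the lower bound: the 4 vertex sets {1,5,13}, {4}, {7}, {9,11,12,14} are disjoint, each induces a connected subgraph, and every pair is joined by at least one edge of G. Contracting each set to a single vertex therefore yields K_{4} as a minor, and since treewidth is minor-monotone, tw(G) ≥ tw(K_{4}) = 3. Combining the bounds, tw(G) = 3.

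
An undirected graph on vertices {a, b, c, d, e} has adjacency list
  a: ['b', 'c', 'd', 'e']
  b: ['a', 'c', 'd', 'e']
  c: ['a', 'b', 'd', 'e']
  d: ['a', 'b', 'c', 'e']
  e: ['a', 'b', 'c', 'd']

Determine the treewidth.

A width-4 tree decomposition is:
Bags: B1 = {a, b, c, d, e}
Tree: (single bag)
A single bag containing all 5 vertices is trivially a valid decomposition of width 4. For the lower bound, the 5 vertices {a, b, c, d, e} are pairwise adjacent, and any tree decomposition puts a clique entirely inside one bag — forcing width ≥ 4. Therefore the treewidth is 4.

4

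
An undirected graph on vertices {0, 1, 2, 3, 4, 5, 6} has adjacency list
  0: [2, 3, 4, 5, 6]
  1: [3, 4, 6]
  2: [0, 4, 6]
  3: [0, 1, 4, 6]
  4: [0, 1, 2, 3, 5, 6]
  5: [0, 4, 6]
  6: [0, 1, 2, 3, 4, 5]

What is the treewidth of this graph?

3

A width-3 tree decomposition is:
Bags: B1 = {0, 2, 4, 6}  B2 = {0, 3, 4, 6}  B3 = {1, 3, 4, 6}  B4 = {0, 4, 5, 6}
Tree: B1–B2, B2–B3, B2–B4
Each bag holds 4 vertices, so the decomposition has width 3, which upper-bounds the treewidth. For the lower bound, the 4 vertices {0, 2, 4, 6} are pairwise adjacent, and any tree decomposition puts a clique entirely inside one bag — forcing width ≥ 3. Combining the bounds, tw(G) = 3.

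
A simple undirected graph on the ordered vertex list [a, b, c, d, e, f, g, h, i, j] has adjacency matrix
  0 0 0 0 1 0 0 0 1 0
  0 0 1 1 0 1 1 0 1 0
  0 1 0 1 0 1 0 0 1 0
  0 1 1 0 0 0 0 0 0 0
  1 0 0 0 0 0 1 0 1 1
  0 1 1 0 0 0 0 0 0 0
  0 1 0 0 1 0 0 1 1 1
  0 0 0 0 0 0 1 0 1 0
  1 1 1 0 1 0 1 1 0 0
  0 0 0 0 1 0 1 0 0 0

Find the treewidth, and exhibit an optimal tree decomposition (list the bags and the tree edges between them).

Each bag holds 3 vertices, so the decomposition has width 2, which upper-bounds the treewidth. On the other hand G contains the 3-clique {b, c, d}. A clique must lie in a single bag of any decomposition, so no decomposition can have width below 2. Hence tw(G) = 2 exactly.

Treewidth 2.
One such decomposition:
Bags: B1 = {e, g, i}  B2 = {b, g, i}  B3 = {e, g, j}  B4 = {b, c, i}  B5 = {g, h, i}  B6 = {a, e, i}  B7 = {b, c, f}  B8 = {b, c, d}
Tree: B1–B2, B1–B3, B2–B4, B1–B5, B1–B6, B4–B7, B4–B8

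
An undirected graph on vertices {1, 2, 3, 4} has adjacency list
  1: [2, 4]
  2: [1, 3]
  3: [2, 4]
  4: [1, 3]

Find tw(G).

2

A width-2 tree decomposition is:
Bags: B1 = {1, 2, 3}  B2 = {1, 3, 4}
Tree: B1–B2
The largest bag has 3 vertices, giving width 2; this decomposition certifies tw(G) ≤ 2. Since 3–2–1–4–3 is a cycle in G, G is not acyclic. Forests are exactly the graphs of treewidth ≤ 1, so tw(G) ≥ 2. Hence tw(G) = 2 exactly.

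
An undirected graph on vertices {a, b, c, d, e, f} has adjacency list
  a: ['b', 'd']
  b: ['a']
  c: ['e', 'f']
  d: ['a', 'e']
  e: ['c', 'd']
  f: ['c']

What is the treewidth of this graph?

1

A width-1 tree decomposition is:
Bags: B1 = {c, f}  B2 = {c, e}  B3 = {d, e}  B4 = {a, d}  B5 = {a, b}
Tree: B1–B2, B2–B3, B3–B4, B4–B5
Each bag holds 2 vertices, so the decomposition has width 1, which upper-bounds the treewidth. G has an edge, so its treewidth is at least 1. The upper and lower bounds meet at 1, so that is the treewidth.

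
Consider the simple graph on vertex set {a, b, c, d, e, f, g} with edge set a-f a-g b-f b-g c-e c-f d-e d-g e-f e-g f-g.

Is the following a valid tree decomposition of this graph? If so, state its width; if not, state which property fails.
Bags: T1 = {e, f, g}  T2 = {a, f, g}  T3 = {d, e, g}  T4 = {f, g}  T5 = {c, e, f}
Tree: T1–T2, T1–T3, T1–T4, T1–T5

A tree decomposition must satisfy three properties: every vertex lies in some bag; for every edge, both endpoints lie together in some bag; and for every vertex, the bags containing it form a connected subtree. Here vertex b appears in no bag, so the decomposition is invalid.

No — vertex b appears in no bag.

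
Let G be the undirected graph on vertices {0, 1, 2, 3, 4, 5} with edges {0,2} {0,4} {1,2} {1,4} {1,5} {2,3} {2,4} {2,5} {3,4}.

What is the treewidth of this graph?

A width-2 tree decomposition is:
Bags: B1 = {2, 3, 4}  B2 = {0, 2, 4}  B3 = {1, 2, 4}  B4 = {1, 2, 5}
Tree: B1–B2, B2–B3, B3–B4
Every bag has size at most 3, so the width is 3 − 1 = 2 and tw(G) ≤ 2. Conversely, {0, 2, 4} is a clique of size 3, and the vertices of any clique must share a bag in every tree decomposition; so some bag has ≥ 3 vertices and tw(G) ≥ 2. Combining the bounds, tw(G) = 2.

2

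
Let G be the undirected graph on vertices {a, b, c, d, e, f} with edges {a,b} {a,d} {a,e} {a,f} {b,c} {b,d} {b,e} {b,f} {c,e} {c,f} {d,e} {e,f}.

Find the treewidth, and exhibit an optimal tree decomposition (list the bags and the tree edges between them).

Treewidth 3.
One such decomposition:
Bags: B1 = {a, b, d, e}  B2 = {a, b, e, f}  B3 = {b, c, e, f}
Tree: B1–B2, B2–B3

Each bag holds 4 vertices, so the decomposition has width 3, which upper-bounds the treewidth. On the other hand G contains the 4-clique {a, b, d, e}. A clique must lie in a single bag of any decomposition, so no decomposition can have width below 3. Combining the bounds, tw(G) = 3.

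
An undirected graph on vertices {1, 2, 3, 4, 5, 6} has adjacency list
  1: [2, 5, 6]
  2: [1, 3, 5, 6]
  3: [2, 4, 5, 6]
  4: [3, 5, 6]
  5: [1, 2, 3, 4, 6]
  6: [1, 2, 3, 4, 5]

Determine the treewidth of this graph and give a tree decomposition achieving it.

Treewidth 3.
One such decomposition:
Bags: B1 = {2, 3, 5, 6}  B2 = {1, 2, 5, 6}  B3 = {3, 4, 5, 6}
Tree: B1–B2, B1–B3

Every bag has size at most 4, so the width is 4 − 1 = 3 and tw(G) ≤ 3. On the other hand G contains the 4-clique {1, 2, 5, 6}. A clique must lie in a single bag of any decomposition, so no decomposition can have width below 3. Therefore the treewidth is 3.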